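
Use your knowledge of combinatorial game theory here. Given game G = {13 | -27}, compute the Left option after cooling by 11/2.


Original game: {13 | -27} (a switch {a | b} with a > b).
Cooling by t (for t below the temperature (a - b)/2 = 20) taxes each move by t: {a | b} cooled by t is {a - t | b + t}.
Cooling amount: t = 11/2
Cooled Left option: 13 - 11/2 = 15/2
Cooled Right option: -27 + 11/2 = -43/2
Cooled game: {15/2 | -43/2}
Left option = 15/2

15/2


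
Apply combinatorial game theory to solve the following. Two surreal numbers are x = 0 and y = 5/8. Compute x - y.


x = 0, y = 5/8
Converting to common denominator: 8
x = 0/8, y = 5/8
x - y = 0 - 5/8 = -5/8

-5/8


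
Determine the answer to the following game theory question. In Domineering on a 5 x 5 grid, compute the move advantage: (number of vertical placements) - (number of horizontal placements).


Board is 5 x 5 (rows x cols).
Left (vertical) placements: (rows-1) * cols = 4 * 5 = 20
Right (horizontal) placements: rows * (cols-1) = 5 * 4 = 20
Advantage = Left - Right = 20 - 20 = 0

0


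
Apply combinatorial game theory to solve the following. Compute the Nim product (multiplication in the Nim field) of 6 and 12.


Nim multiplication is bilinear over XOR: (u XOR v) * w = (u*w) XOR (v*w).
So we split each operand into its bit components and XOR the pairwise Nim products.
6 = 2 + 4 (as XOR of powers of 2).
12 = 4 + 8 (as XOR of powers of 2).
Using the standard Nim-product table on single bits:
  2*2 = 3,   2*4 = 8,   2*8 = 12,
  4*4 = 6,   4*8 = 11,  8*8 = 13,
and  1*x = x (identity), k*l = l*k (commutative).
Pairwise Nim products:
  2 * 4 = 8
  2 * 8 = 12
  4 * 4 = 6
  4 * 8 = 11
XOR them: 8 XOR 12 XOR 6 XOR 11 = 9.
Result: 6 * 12 = 9 (in Nim).

9


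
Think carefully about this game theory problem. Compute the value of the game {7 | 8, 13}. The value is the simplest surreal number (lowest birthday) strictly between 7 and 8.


Left options: {7}, max = 7
Right options: {8, 13}, min = 8
All options are numbers and max(Left) < min(Right), so by the simplicity theorem the value is the simplest (earliest-born) number strictly between 7 and 8.
No integer lies strictly between 7 and 8, so the value is the dyadic rational m/2^k in the interval with the smallest k (then m odd); search k = 1, 2, ...:
Denominator 2: 15/2 lies strictly between 7 and 8 -- found.
The simplest number in the interval is 15/2.
Game value = 15/2

15/2


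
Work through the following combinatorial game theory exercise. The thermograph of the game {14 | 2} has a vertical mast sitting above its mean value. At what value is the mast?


Game = {14 | 2}, a switch {a | b} with numbers a > b.
Its thermograph has left wall a - t and right wall b + t, which meet at t = (a - b)/2, where both equal (a + b)/2. So the mast (mean value) is at (a + b)/2.
Mean = (14 + (2))/2 = 16/2 = 8

8


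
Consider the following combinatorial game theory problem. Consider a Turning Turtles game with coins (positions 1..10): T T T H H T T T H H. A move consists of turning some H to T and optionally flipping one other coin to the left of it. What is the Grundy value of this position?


Coins: T T T H H T T T H H
Key fact: a single head at position k behaves exactly like a Nim heap of size k (turning it to T and optionally flipping a coin at j < k corresponds to moving the heap from k to j, or to 0), and heads combine as a disjunctive sum (two heads at the same place would cancel, matching j XOR j = 0). So the Nim-value is the XOR of the 1-indexed positions of the heads.
Face-up positions (1-indexed): [4, 5, 9, 10]
XOR 0 with 4: 0 XOR 4 = 4
XOR 4 with 5: 4 XOR 5 = 1
XOR 1 with 9: 1 XOR 9 = 8
XOR 8 with 10: 8 XOR 10 = 2
Nim-value = 2

2


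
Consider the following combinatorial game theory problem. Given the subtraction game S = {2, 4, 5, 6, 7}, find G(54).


The subtraction set is S = {2, 4, 5, 6, 7}.
G(k) = mex{ G(k - s) : s in S, s <= k }. We compute iteratively: G(0) = 0.
G(1) = mex({}) = 0
G(2) = mex({0}) = 1
G(3) = mex({0}) = 1
G(4) = mex({0, 1}) = 2
G(5) = mex({0, 1}) = 2
G(6) = mex({0, 1, 2}) = 3
G(7) = mex({0, 1, 2}) = 3
G(8) = mex({0, 1, 2, 3}) = 4
G(9) = mex({1, 2, 3}) = 0
G(10) = mex({1, 2, 3, 4}) = 0
G(11) = mex({0, 2, 3}) = 1
G(12) = mex({0, 2, 3, 4}) = 1
G(13) = mex({0, 1, 3, 4}) = 2
G(14) = mex({0, 1, 3, 4}) = 2
G(15) = mex({0, 1, 2, 4}) = 3
Observe that G(9)..G(15) = 0, 0, 1, 1, 2, 2, 3 repeats G(0)..G(6) = 0, 0, 1, 1, 2, 2, 3.
For k >= max(S) = 7, G(k) is determined by the previous 7 values G(k-7)..G(k-1); a window of 7 consecutive values has recurred shifted by 9, so by induction G(k + 9) = G(k) for all k >= 0: the sequence is periodic from the start with period 9.
One period: G(0..8) = 0, 0, 1, 1, 2, 2, 3, 3, 4.
54 mod 9 = 0, so G(54) = G(0) = 0.

0


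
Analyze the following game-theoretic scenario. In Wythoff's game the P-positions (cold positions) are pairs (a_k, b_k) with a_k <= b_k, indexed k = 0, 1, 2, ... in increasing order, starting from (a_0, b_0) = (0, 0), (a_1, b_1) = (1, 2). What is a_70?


By Wythoff's theorem, a_k = floor(k * phi) and b_k = floor(k * phi^2) = a_k + k, where phi = (1 + sqrt(5))/2 is the golden ratio.
phi = (1 + sqrt(5))/2 = 1.618034
k = 70
k * phi = 70 * 1.618034 = 113.262379
a_70 = floor(k * phi) = 113

113


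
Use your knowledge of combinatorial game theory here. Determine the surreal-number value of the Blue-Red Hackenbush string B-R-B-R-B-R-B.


Edges (from ground): B-R-B-R-B-R-B
By Berlekamp's sign-expansion rule, a Blue-Red Hackenbush stalk has the value of the surreal number whose sign sequence is the edge sequence with B -> + and R -> -.
Sign sequence: +-+-+-+
Trace the sign expansion in the surreal number tree, starting from 0:
Edge 1: B (sign +) -> bounds (0, +inf), value = 1
Edge 2: R (sign -) -> bounds (0, 1), value = 1/2
Edge 3: B (sign +) -> bounds (1/2, 1), value = 3/4
Edge 4: R (sign -) -> bounds (1/2, 3/4), value = 5/8
Edge 5: B (sign +) -> bounds (5/8, 3/4), value = 11/16
Edge 6: R (sign -) -> bounds (5/8, 11/16), value = 21/32
Edge 7: B (sign +) -> bounds (21/32, 11/16), value = 43/64
Game value = 43/64

43/64


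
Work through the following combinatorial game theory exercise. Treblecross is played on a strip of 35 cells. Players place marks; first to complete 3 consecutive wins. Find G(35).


Treblecross: place X on empty cells; 3-in-a-row wins.
Playing within two cells of an existing X lets the opponent win at once, so sensible play treats the cells i-2..i+2 around each X as dead. The player left with no safe cell loses, so this is a normal-play take-away game on strips of safe cells.
Placing X at cell i (0-indexed) of a strip of k safe cells leaves independent strips of sizes max(0, i-2) and max(0, k-i-3). Hence G(k) = mex{ G(max(0,i-2)) XOR G(max(0,k-i-3)) : 0 <= i < k }, with G(0) = 0.
G(1): splits (0,0):0^0=0 -> mex({0}) = 1
G(2): splits (0,0):0^0=0 -> mex({0}) = 1
G(3): splits (0,0):0^0=0 -> mex({0}) = 1
G(4): splits (0,1):0^1=1 (0,0):0^0=0 -> mex({0, 1}) = 2
G(5): splits (0,2):0^1=1 (0,1):0^1=1 (0,0):0^0=0 -> mex({0, 1}) = 2
G(6) = mex({1}) = 0
G(7) = mex({0, 1, 2}) = 3
G(8) = mex({0, 1, 2}) = 3
G(9) = mex({0, 2}) = 1
G(10) = mex({0, 2, 3}) = 1
G(11) = mex({0, 3}) = 1
G(12) = mex({1, 3}) = 0
G(13) = mex({0, 1, 2, 3}) = 4
G(14) = mex({0, 1, 2}) = 3
G(15) = mex({0, 1, 2}) = 3
G(16) = mex({0, 1, 2, 4}) = 3
G(17) = mex({0, 1, 3, 4}) = 2
G(18) = mex({0, 1, 3, 4}) = 2
G(19) = mex({0, 1, 3, 5}) = 2
G(20) = mex({0, 1, 2, 3, 5}) = 4
G(21) = mex({0, 1, 2, 3, 5}) = 4
G(22) = mex({1, 2, 6}) = 0
G(23) = mex({0, 1, 2, 3, 4, 6}) = 5
G(24) = mex({0, 1, 2, 3, 4}) = 5
G(25) = mex({0, 1, 3, 4, 7}) = 2
G(26) = mex({0, 1, 3, 4, 5, 7}) = 2
G(27) = mex({0, 1, 3, 5}) = 2
G(28) = mex({0, 1, 2, 5}) = 3
G(29) = mex({0, 1, 2, 4, 5, 6}) = 3
G(30) = mex({1, 2, 4, 6}) = 0
G(31) = mex({0, 1, 2, 3, 4, 6}) = 5
G(32) = mex({1, 2, 3, 4, 7}) = 0
G(33) = mex({0, 3, 7}) = 1
G(34) = mex({0, 2, 3, 5, 7}) = 1
G(35) = mex({0, 2, 3, 5, 6}) = 1
Therefore G(35) = 1.

1


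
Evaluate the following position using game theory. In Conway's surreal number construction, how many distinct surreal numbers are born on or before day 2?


Day 0: {|} = 0 is born. Count = 1.
Day n: the number of surreal numbers born by day n is 2^(n+1) - 1.
By day 0: 2^1 - 1 = 1
By day 1: 2^2 - 1 = 3
By day 2: 2^3 - 1 = 7
By day 2: 7 surreal numbers.

7


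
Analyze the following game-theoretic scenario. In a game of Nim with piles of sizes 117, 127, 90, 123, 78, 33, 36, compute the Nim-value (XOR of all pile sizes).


We need the XOR (exclusive or) of all pile sizes.
After XOR-ing pile 1 (size 117): 0 XOR 117 = 117
After XOR-ing pile 2 (size 127): 117 XOR 127 = 10
After XOR-ing pile 3 (size 90): 10 XOR 90 = 80
After XOR-ing pile 4 (size 123): 80 XOR 123 = 43
After XOR-ing pile 5 (size 78): 43 XOR 78 = 101
After XOR-ing pile 6 (size 33): 101 XOR 33 = 68
After XOR-ing pile 7 (size 36): 68 XOR 36 = 96
The Nim-value of this position is 96.

96


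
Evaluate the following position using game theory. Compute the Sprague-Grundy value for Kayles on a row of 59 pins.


Kayles: a move removes 1 or 2 adjacent pins from a contiguous row.
Removing pins from a row of k leaves two independent rows (a, b) with a + b = k - 1 (one pin) or a + b = k - 2 (two pins); an end removal gives a = 0.
By Sprague-Grundy, G(k) = mex{ G(a) XOR G(b) } over all these splits. G(0) = 0.
G(1): splits (0,0):0^0=0 -> mex({0}) = 1
G(2): splits (0,1):0^1=1 (0,0):0^0=0 -> mex({0, 1}) = 2
G(3): splits (0,2):0^2=2 (1,1):1^1=0 (0,1):0^1=1 -> mex({0, 1, 2}) = 3
G(4): splits (0,3):0^3=3 (1,2):1^2=3 (0,2):0^2=2 (1,1):1^1=0 -> mex({0, 2, 3}) = 1
G(5): splits (0,4):0^1=1 (1,3):1^3=2 (2,2):2^2=0 (0,3):0^3=3 (1,2):1^2=3 -> mex({0, 1, 2, 3}) = 4
G(6) = mex({0, 1, 2, 4}) = 3
G(7) = mex({0, 1, 3, 4, 5}) = 2
G(8) = mex({0, 2, 3, 5, 6}) = 1
G(9) = mex({0, 1, 2, 3, 6, 7}) = 4
G(10) = mex({0, 1, 3, 4, 5, 7}) = 2
G(11) = mex({0, 1, 2, 3, 4, 5}) = 6
G(12) = mex({0, 1, 2, 3, 5, 6, 7}) = 4
G(13) = mex({0, 2, 3, 4, 6, 7}) = 1
G(14) = mex({0, 1, 4, 5, 6, 7}) = 2
G(15) = mex({0, 1, 2, 3, 4, 5, 6}) = 7
G(16) = mex({0, 2, 3, 5, 6, 7}) = 1
G(17) = mex({0, 1, 2, 3, 5, 6, 7}) = 4
G(18) = mex({0, 1, 2, 4, 5, 6}) = 3
G(19) = mex({0, 1, 3, 4, 5, 7}) = 2
G(20) = mex({0, 2, 3, 4, 5, 6, 7}) = 1
G(21) = mex({0, 1, 2, 3, 5, 6, 7}) = 4
G(22) = mex({0, 1, 2, 3, 4, 5, 7}) = 6
G(23) = mex({0, 1, 2, 3, 4, 5, 6}) = 7
G(24) = mex({0, 1, 2, 3, 5, 6, 7}) = 4
G(25) = mex({0, 2, 3, 4, 6, 7}) = 1
G(26) = mex({0, 1, 3, 4, 5, 6, 7}) = 2
G(27) = mex({0, 1, 2, 3, 4, 5, 6, 7}) = 8
G(28) = mex({0, 1, 2, 3, 4, 6, 7, 8}) = 5
G(29) = mex({0, 1, 2, 3, 5, 6, 7, 8, 9}) = 4
G(30) = mex({0, 1, 2, 3, 4, 5, 6, 9, 10}) = 7
G(31) = mex({0, 1, 3, 4, 5, 7, 10, 11}) = 2
G(32) = mex({0, 2, 3, 4, 5, 6, 7, 9, 11}) = 1
G(33) = mex({0, 1, 2, 3, 4, 5, 6, 7, 9, 12}) = 8
G(34) = mex({0, 1, 2, 3, 4, 5, 7, 8, 11, 12}) = 6
G(35) = mex({0, 1, 2, 3, 4, 5, 6, 8, 9, 10, 11}) = 7
G(36) = mex({0, 1, 2, 3, 5, 6, 7, 9, 10}) = 4
G(37) = mex({0, 2, 3, 4, 6, 7, 9, 10, 11, 12}) = 1
G(38) = mex({0, 1, 3, 4, 5, 6, 7, 9, 10, 11, 12}) = 2
G(39) = mex({0, 1, 2, 4, 5, 6, 7, 9, 10, 12, 14}) = 3
G(40) = mex({0, 2, 3, 4, 6, 7, 11, 12, 14}) = 1
G(41) = mex({0, 1, 2, 3, 5, 6, 7, 9, 10, 11, 12}) = 4
G(42) = mex({0, 1, 2, 3, 4, 5, 6, 9, 10}) = 7
G(43) = mex({0, 1, 3, 4, 5, 7, 9, 10, 12, 15}) = 2
G(44) = mex({0, 2, 3, 4, 5, 6, 7, 9, 10, 12, 15}) = 1
G(45) = mex({0, 1, 2, 3, 4, 5, 6, 7, 9, 10, 12, 14}) = 8
G(46) = mex({0, 1, 3, 4, 5, 7, 8, 11, 12, 14}) = 2
G(47) = mex({0, 1, 2, 3, 4, 5, 6, 8, 9, 10, 11, 12}) = 7
G(48) = mex({0, 1, 2, 3, 5, 6, 7, 9, 10}) = 4
G(49) = mex({0, 2, 3, 4, 6, 7, 9, 10, 11, 12, 15}) = 1
G(50) = mex({0, 1, 4, 5, 6, 7, 9, 11, 12, 14, 15}) = 2
G(51) = mex({0, 1, 2, 3, 4, 5, 6, 7, 9, 12, 14, 15}) = 8
G(52) = mex({0, 2, 3, 4, 5, 6, 7, 8, 11, 12, 15}) = 1
G(53) = mex({0, 1, 2, 3, 5, 6, 7, 8, 9, 10, 11, 12}) = 4
G(54) = mex({0, 1, 2, 3, 4, 5, 6, 9, 10}) = 7
G(55) = mex({0, 1, 3, 4, 5, 7, 9, 10, 11, 12}) = 2
G(56) = mex({0, 2, 3, 4, 5, 6, 7, 9, 10, 11, 12, 13, 14}) = 1
G(57) = mex({0, 1, 2, 3, 5, 6, 7, 9, 10, 12, 13, 14, 15}) = 4
G(58) = mex({0, 1, 3, 4, 5, 7, 11, 12, 14, 15}) = 2
G(59) = mex({0, 1, 2, 3, 4, 5, 6, 9, 10, 11, 12, 15}) = 7
Therefore G(59) = 7.

7


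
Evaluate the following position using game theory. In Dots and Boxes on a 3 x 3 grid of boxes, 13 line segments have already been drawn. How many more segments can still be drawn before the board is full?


Grid: 3 x 3 boxes, i.e. 4 rows and 4 columns of dots.
Horizontal edges: (rows + 1) * cols = 4 * 3 = 12
Vertical edges: rows * (cols + 1) = 3 * 4 = 12
Total edges: 12 + 12 = 24
Edges drawn: 13
Remaining: 24 - 13 = 11

11


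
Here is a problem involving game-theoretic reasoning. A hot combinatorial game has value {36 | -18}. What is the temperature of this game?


The game is {36 | -18}, a switch {a | b} with numbers a > b.
Cooling {a | b} by t gives {a - t | b + t}, which stops being hot when a - t = b + t, i.e. at t = (a - b)/2. So the temperature of a switch is (a - b)/2.
Temperature = (Left option - Right option) / 2
= (36 - (-18)) / 2
= 54 / 2
= 27

27


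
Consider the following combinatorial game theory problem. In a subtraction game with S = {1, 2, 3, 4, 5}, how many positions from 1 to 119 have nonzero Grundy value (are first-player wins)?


Subtraction set S = {1, 2, 3, 4, 5}, so G(n) = n mod 6.
G(n) = 0 when n is a multiple of 6.
Multiples of 6 in [1, 119]: 19
N-positions (nonzero Grundy) = 119 - 19 = 100

100


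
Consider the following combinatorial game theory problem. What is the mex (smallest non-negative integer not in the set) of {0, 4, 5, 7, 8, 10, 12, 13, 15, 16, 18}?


Set = {0, 4, 5, 7, 8, 10, 12, 13, 15, 16, 18}
0 is in the set.
1 is NOT in the set. This is the mex.
mex = 1

1


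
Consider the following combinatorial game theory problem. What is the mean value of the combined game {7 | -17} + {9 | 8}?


G1 = {7 | -17}, G2 = {9 | 8}
Each is a switch {a | b} with numbers a > b; its mean value is (a + b)/2, and mean value is additive over game sums: m(G1 + G2) = m(G1) + m(G2).
Mean of G1 = (7 + (-17))/2 = -10/2 = -5
Mean of G2 = (9 + (8))/2 = 17/2 = 17/2
Mean of G1 + G2 = -5 + 17/2 = 7/2

7/2


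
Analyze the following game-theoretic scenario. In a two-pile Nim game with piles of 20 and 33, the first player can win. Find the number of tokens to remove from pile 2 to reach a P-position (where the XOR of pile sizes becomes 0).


Piles: 20 and 33
Current XOR: 20 XOR 33 = 53 (non-zero, so this is an N-position).
To make the XOR zero, we need to find a move that balances the piles.
For pile 2 (size 33): target = 33 XOR 53 = 20
We reduce pile 2 from 33 to 20.
Tokens removed: 33 - 20 = 13
Verification: 20 XOR 20 = 0

13


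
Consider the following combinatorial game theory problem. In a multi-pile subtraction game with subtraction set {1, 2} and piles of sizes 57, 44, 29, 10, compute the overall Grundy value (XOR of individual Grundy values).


Subtraction set: {1, 2}
For this subtraction set, G(n) = n mod 3 (period = max + 1 = 3).
Pile 1 (size 57): G(57) = 57 mod 3 = 0
Pile 2 (size 44): G(44) = 44 mod 3 = 2
Pile 3 (size 29): G(29) = 29 mod 3 = 2
Pile 4 (size 10): G(10) = 10 mod 3 = 1
Total Grundy value = XOR of all: 0 XOR 2 XOR 2 XOR 1 = 1

1


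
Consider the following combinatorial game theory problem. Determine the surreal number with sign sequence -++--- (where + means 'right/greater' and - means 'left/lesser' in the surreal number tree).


Sign expansion: -++---
Rule: track bounds (lo, hi), initially (-inf, +inf). On '+', the current value becomes lo and we move to the simplest number in (value, hi): value + 1 if hi = +inf, otherwise the midpoint (value + hi)/2. On '-', the current value becomes hi and we move to value - 1 if lo = -inf, otherwise the midpoint (lo + value)/2.
Start at 0.
Step 1: sign = -, move left. Bounds: (-inf, 0). Value = -1
Step 2: sign = +, move right. Bounds: (-1, 0). Value = -1/2
Step 3: sign = +, move right. Bounds: (-1/2, 0). Value = -1/4
Step 4: sign = -, move left. Bounds: (-1/2, -1/4). Value = -3/8
Step 5: sign = -, move left. Bounds: (-1/2, -3/8). Value = -7/16
Step 6: sign = -, move left. Bounds: (-1/2, -7/16). Value = -15/32
The surreal number with sign expansion -++--- is -15/32.

-15/32


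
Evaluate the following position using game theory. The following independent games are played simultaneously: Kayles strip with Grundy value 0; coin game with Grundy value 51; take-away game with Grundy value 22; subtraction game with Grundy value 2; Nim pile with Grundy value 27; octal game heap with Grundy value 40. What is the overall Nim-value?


By the Sprague-Grundy theorem, the Grundy value of a sum of games is the XOR of individual Grundy values.
Kayles strip: Grundy value = 0. Running XOR: 0 XOR 0 = 0
coin game: Grundy value = 51. Running XOR: 0 XOR 51 = 51
take-away game: Grundy value = 22. Running XOR: 51 XOR 22 = 37
subtraction game: Grundy value = 2. Running XOR: 37 XOR 2 = 39
Nim pile: Grundy value = 27. Running XOR: 39 XOR 27 = 60
octal game heap: Grundy value = 40. Running XOR: 60 XOR 40 = 20
The combined Grundy value is 20.

20


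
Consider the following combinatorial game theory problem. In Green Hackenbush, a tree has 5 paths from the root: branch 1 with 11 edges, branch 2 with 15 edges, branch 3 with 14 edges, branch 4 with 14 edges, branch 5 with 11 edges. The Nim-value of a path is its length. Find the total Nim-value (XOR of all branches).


The tree has 5 branches from the ground vertex.
In Green Hackenbush, the Nim-value of a simple path of length k is k.
Branch 1: length 11, Nim-value = 11
Branch 2: length 15, Nim-value = 15
Branch 3: length 14, Nim-value = 14
Branch 4: length 14, Nim-value = 14
Branch 5: length 11, Nim-value = 11
Total Nim-value = XOR of all branch values:
0 XOR 11 = 11
11 XOR 15 = 4
4 XOR 14 = 10
10 XOR 14 = 4
4 XOR 11 = 15
Nim-value of the tree = 15

15


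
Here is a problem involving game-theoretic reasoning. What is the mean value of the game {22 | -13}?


Game = {22 | -13}, a switch {a | b} with numbers a > b.
Its thermograph has left wall a - t and right wall b + t, which meet at t = (a - b)/2, where both equal (a + b)/2. So the mast (mean value) is at (a + b)/2.
Mean = (22 + (-13))/2 = 9/2 = 9/2

9/2


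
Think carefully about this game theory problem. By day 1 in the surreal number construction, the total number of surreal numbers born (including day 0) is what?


Day 0: {|} = 0 is born. Count = 1.
Day n: the number of surreal numbers born by day n is 2^(n+1) - 1.
By day 0: 2^1 - 1 = 1
By day 1: 2^2 - 1 = 3
By day 1: 3 surreal numbers.

3


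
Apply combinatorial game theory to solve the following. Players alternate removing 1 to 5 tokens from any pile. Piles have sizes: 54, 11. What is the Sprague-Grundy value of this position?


Subtraction set: {1, 2, 3, 4, 5}
For this subtraction set, G(n) = n mod 6 (period = max + 1 = 6).
Pile 1 (size 54): G(54) = 54 mod 6 = 0
Pile 2 (size 11): G(11) = 11 mod 6 = 5
Total Grundy value = XOR of all: 0 XOR 5 = 5

5


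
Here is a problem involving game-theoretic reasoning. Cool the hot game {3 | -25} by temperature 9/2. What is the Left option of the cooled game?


Original game: {3 | -25} (a switch {a | b} with a > b).
Cooling by t (for t below the temperature (a - b)/2 = 14) taxes each move by t: {a | b} cooled by t is {a - t | b + t}.
Cooling amount: t = 9/2
Cooled Left option: 3 - 9/2 = -3/2
Cooled Right option: -25 + 9/2 = -41/2
Cooled game: {-3/2 | -41/2}
Left option = -3/2

-3/2


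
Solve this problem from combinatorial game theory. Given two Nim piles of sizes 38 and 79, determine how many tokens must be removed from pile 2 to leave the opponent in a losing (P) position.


Piles: 38 and 79
Current XOR: 38 XOR 79 = 105 (non-zero, so this is an N-position).
To make the XOR zero, we need to find a move that balances the piles.
For pile 2 (size 79): target = 79 XOR 105 = 38
We reduce pile 2 from 79 to 38.
Tokens removed: 79 - 38 = 41
Verification: 38 XOR 38 = 0

41


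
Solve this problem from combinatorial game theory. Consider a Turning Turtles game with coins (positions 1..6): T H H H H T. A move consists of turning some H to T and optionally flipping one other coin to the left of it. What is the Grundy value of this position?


Coins: T H H H H T
Key fact: a single head at position k behaves exactly like a Nim heap of size k (turning it to T and optionally flipping a coin at j < k corresponds to moving the heap from k to j, or to 0), and heads combine as a disjunctive sum (two heads at the same place would cancel, matching j XOR j = 0). So the Nim-value is the XOR of the 1-indexed positions of the heads.
Face-up positions (1-indexed): [2, 3, 4, 5]
XOR 0 with 2: 0 XOR 2 = 2
XOR 2 with 3: 2 XOR 3 = 1
XOR 1 with 4: 1 XOR 4 = 5
XOR 5 with 5: 5 XOR 5 = 0
Nim-value = 0

0


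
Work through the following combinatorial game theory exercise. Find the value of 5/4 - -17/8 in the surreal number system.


x = 5/4, y = -17/8
Converting to common denominator: 8
x = 10/8, y = -17/8
x - y = 5/4 - -17/8 = 27/8

27/8


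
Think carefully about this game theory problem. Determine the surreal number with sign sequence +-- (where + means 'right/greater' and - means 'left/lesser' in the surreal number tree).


Sign expansion: +--
Rule: track bounds (lo, hi), initially (-inf, +inf). On '+', the current value becomes lo and we move to the simplest number in (value, hi): value + 1 if hi = +inf, otherwise the midpoint (value + hi)/2. On '-', the current value becomes hi and we move to value - 1 if lo = -inf, otherwise the midpoint (lo + value)/2.
Start at 0.
Step 1: sign = +, move right. Bounds: (0, +inf). Value = 1
Step 2: sign = -, move left. Bounds: (0, 1). Value = 1/2
Step 3: sign = -, move left. Bounds: (0, 1/2). Value = 1/4
The surreal number with sign expansion +-- is 1/4.

1/4


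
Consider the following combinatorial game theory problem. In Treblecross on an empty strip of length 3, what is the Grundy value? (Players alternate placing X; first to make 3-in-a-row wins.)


Treblecross: place X on empty cells; 3-in-a-row wins.
Playing within two cells of an existing X lets the opponent win at once, so sensible play treats the cells i-2..i+2 around each X as dead. The player left with no safe cell loses, so this is a normal-play take-away game on strips of safe cells.
Placing X at cell i (0-indexed) of a strip of k safe cells leaves independent strips of sizes max(0, i-2) and max(0, k-i-3). Hence G(k) = mex{ G(max(0,i-2)) XOR G(max(0,k-i-3)) : 0 <= i < k }, with G(0) = 0.
G(1): splits (0,0):0^0=0 -> mex({0}) = 1
G(2): splits (0,0):0^0=0 -> mex({0}) = 1
G(3): splits (0,0):0^0=0 -> mex({0}) = 1
Therefore G(3) = 1.

1


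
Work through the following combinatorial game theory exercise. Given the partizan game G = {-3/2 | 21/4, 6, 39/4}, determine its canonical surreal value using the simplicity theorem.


Left options: {-3/2}, max = -3/2
Right options: {21/4, 6, 39/4}, min = 21/4
All options are numbers and max(Left) < min(Right), so by the simplicity theorem the value is the simplest (earliest-born) number strictly between -3/2 and 21/4.
Integers -1 through 5 all lie strictly between -3/2 and 21/4.
Among integers, the simplest (lowest birthday = smallest |n|; 0 is born on day 0, +-n on day n) is 0.
No non-integer in the interval can be simpler: if x is a non-integer in the interval, then floor(x) or ceil(x) also lies in the interval (the interval contains an integer), and both are proper prefixes of x's sign expansion, i.e. born earlier. So the game value is 0.
Game value = 0

0


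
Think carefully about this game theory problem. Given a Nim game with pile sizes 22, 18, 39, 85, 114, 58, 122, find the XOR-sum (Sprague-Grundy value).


We need the XOR (exclusive or) of all pile sizes.
After XOR-ing pile 1 (size 22): 0 XOR 22 = 22
After XOR-ing pile 2 (size 18): 22 XOR 18 = 4
After XOR-ing pile 3 (size 39): 4 XOR 39 = 35
After XOR-ing pile 4 (size 85): 35 XOR 85 = 118
After XOR-ing pile 5 (size 114): 118 XOR 114 = 4
After XOR-ing pile 6 (size 58): 4 XOR 58 = 62
After XOR-ing pile 7 (size 122): 62 XOR 122 = 68
The Nim-value of this position is 68.

68


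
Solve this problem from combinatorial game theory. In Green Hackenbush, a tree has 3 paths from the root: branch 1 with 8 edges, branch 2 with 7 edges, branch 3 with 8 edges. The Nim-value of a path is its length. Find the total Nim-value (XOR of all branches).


The tree has 3 branches from the ground vertex.
In Green Hackenbush, the Nim-value of a simple path of length k is k.
Branch 1: length 8, Nim-value = 8
Branch 2: length 7, Nim-value = 7
Branch 3: length 8, Nim-value = 8
Total Nim-value = XOR of all branch values:
0 XOR 8 = 8
8 XOR 7 = 15
15 XOR 8 = 7
Nim-value of the tree = 7

7


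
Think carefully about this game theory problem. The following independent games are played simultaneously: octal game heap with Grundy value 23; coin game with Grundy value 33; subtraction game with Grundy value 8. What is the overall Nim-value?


By the Sprague-Grundy theorem, the Grundy value of a sum of games is the XOR of individual Grundy values.
octal game heap: Grundy value = 23. Running XOR: 0 XOR 23 = 23
coin game: Grundy value = 33. Running XOR: 23 XOR 33 = 54
subtraction game: Grundy value = 8. Running XOR: 54 XOR 8 = 62
The combined Grundy value is 62.

62


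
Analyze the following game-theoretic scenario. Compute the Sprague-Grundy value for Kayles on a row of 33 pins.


Kayles: a move removes 1 or 2 adjacent pins from a contiguous row.
Removing pins from a row of k leaves two independent rows (a, b) with a + b = k - 1 (one pin) or a + b = k - 2 (two pins); an end removal gives a = 0.
By Sprague-Grundy, G(k) = mex{ G(a) XOR G(b) } over all these splits. G(0) = 0.
G(1): splits (0,0):0^0=0 -> mex({0}) = 1
G(2): splits (0,1):0^1=1 (0,0):0^0=0 -> mex({0, 1}) = 2
G(3): splits (0,2):0^2=2 (1,1):1^1=0 (0,1):0^1=1 -> mex({0, 1, 2}) = 3
G(4): splits (0,3):0^3=3 (1,2):1^2=3 (0,2):0^2=2 (1,1):1^1=0 -> mex({0, 2, 3}) = 1
G(5): splits (0,4):0^1=1 (1,3):1^3=2 (2,2):2^2=0 (0,3):0^3=3 (1,2):1^2=3 -> mex({0, 1, 2, 3}) = 4
G(6) = mex({0, 1, 2, 4}) = 3
G(7) = mex({0, 1, 3, 4, 5}) = 2
G(8) = mex({0, 2, 3, 5, 6}) = 1
G(9) = mex({0, 1, 2, 3, 6, 7}) = 4
G(10) = mex({0, 1, 3, 4, 5, 7}) = 2
G(11) = mex({0, 1, 2, 3, 4, 5}) = 6
G(12) = mex({0, 1, 2, 3, 5, 6, 7}) = 4
G(13) = mex({0, 2, 3, 4, 6, 7}) = 1
G(14) = mex({0, 1, 4, 5, 6, 7}) = 2
G(15) = mex({0, 1, 2, 3, 4, 5, 6}) = 7
G(16) = mex({0, 2, 3, 5, 6, 7}) = 1
G(17) = mex({0, 1, 2, 3, 5, 6, 7}) = 4
G(18) = mex({0, 1, 2, 4, 5, 6}) = 3
G(19) = mex({0, 1, 3, 4, 5, 7}) = 2
G(20) = mex({0, 2, 3, 4, 5, 6, 7}) = 1
G(21) = mex({0, 1, 2, 3, 5, 6, 7}) = 4
G(22) = mex({0, 1, 2, 3, 4, 5, 7}) = 6
G(23) = mex({0, 1, 2, 3, 4, 5, 6}) = 7
G(24) = mex({0, 1, 2, 3, 5, 6, 7}) = 4
G(25) = mex({0, 2, 3, 4, 6, 7}) = 1
G(26) = mex({0, 1, 3, 4, 5, 6, 7}) = 2
G(27) = mex({0, 1, 2, 3, 4, 5, 6, 7}) = 8
G(28) = mex({0, 1, 2, 3, 4, 6, 7, 8}) = 5
G(29) = mex({0, 1, 2, 3, 5, 6, 7, 8, 9}) = 4
G(30) = mex({0, 1, 2, 3, 4, 5, 6, 9, 10}) = 7
G(31) = mex({0, 1, 3, 4, 5, 7, 10, 11}) = 2
G(32) = mex({0, 2, 3, 4, 5, 6, 7, 9, 11}) = 1
G(33) = mex({0, 1, 2, 3, 4, 5, 6, 7, 9, 12}) = 8
Therefore G(33) = 8.

8


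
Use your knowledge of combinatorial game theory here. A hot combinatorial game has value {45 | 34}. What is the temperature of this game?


The game is {45 | 34}, a switch {a | b} with numbers a > b.
Cooling {a | b} by t gives {a - t | b + t}, which stops being hot when a - t = b + t, i.e. at t = (a - b)/2. So the temperature of a switch is (a - b)/2.
Temperature = (Left option - Right option) / 2
= (45 - (34)) / 2
= 11 / 2
= 11/2

11/2


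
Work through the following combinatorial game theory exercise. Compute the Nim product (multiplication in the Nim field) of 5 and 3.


Nim multiplication is bilinear over XOR: (u XOR v) * w = (u*w) XOR (v*w).
So we split each operand into its bit components and XOR the pairwise Nim products.
5 = 1 + 4 (as XOR of powers of 2).
3 = 1 + 2 (as XOR of powers of 2).
Using the standard Nim-product table on single bits:
  2*2 = 3,   2*4 = 8,   2*8 = 12,
  4*4 = 6,   4*8 = 11,  8*8 = 13,
and  1*x = x (identity), k*l = l*k (commutative).
Pairwise Nim products:
  1 * 1 = 1
  1 * 2 = 2
  4 * 1 = 4
  4 * 2 = 8
XOR them: 1 XOR 2 XOR 4 XOR 8 = 15.
Result: 5 * 3 = 15 (in Nim).

15


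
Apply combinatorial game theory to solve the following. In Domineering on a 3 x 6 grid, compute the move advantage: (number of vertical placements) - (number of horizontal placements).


Board is 3 x 6 (rows x cols).
Left (vertical) placements: (rows-1) * cols = 2 * 6 = 12
Right (horizontal) placements: rows * (cols-1) = 3 * 5 = 15
Advantage = Left - Right = 12 - 15 = -3

-3


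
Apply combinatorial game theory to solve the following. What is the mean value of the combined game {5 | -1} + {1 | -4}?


G1 = {5 | -1}, G2 = {1 | -4}
Each is a switch {a | b} with numbers a > b; its mean value is (a + b)/2, and mean value is additive over game sums: m(G1 + G2) = m(G1) + m(G2).
Mean of G1 = (5 + (-1))/2 = 4/2 = 2
Mean of G2 = (1 + (-4))/2 = -3/2 = -3/2
Mean of G1 + G2 = 2 + -3/2 = 1/2

1/2


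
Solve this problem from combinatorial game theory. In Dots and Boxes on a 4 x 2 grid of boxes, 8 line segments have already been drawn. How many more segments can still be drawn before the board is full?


Grid: 4 x 2 boxes, i.e. 5 rows and 3 columns of dots.
Horizontal edges: (rows + 1) * cols = 5 * 2 = 10
Vertical edges: rows * (cols + 1) = 4 * 3 = 12
Total edges: 10 + 12 = 22
Edges drawn: 8
Remaining: 22 - 8 = 14

14


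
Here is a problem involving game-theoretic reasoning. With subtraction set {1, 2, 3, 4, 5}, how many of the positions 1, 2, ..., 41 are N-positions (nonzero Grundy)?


Subtraction set S = {1, 2, 3, 4, 5}, so G(n) = n mod 6.
G(n) = 0 when n is a multiple of 6.
Multiples of 6 in [1, 41]: 6
N-positions (nonzero Grundy) = 41 - 6 = 35

35


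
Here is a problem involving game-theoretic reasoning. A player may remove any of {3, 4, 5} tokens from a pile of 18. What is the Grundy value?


The subtraction set is S = {3, 4, 5}.
G(k) = mex{ G(k - s) : s in S, s <= k }. We compute iteratively: G(0) = 0.
G(1) = mex({}) = 0
G(2) = mex({}) = 0
G(3) = mex({0}) = 1
G(4) = mex({0}) = 1
G(5) = mex({0}) = 1
G(6) = mex({0, 1}) = 2
G(7) = mex({0, 1}) = 2
G(8) = mex({1}) = 0
G(9) = mex({1, 2}) = 0
G(10) = mex({1, 2}) = 0
G(11) = mex({0, 2}) = 1
G(12) = mex({0, 2}) = 1
Observe that G(8)..G(12) = 0, 0, 0, 1, 1 repeats G(0)..G(4) = 0, 0, 0, 1, 1.
For k >= max(S) = 5, G(k) is determined by the previous 5 values G(k-5)..G(k-1); a window of 5 consecutive values has recurred shifted by 8, so by induction G(k + 8) = G(k) for all k >= 0: the sequence is periodic from the start with period 8.
One period: G(0..7) = 0, 0, 0, 1, 1, 1, 2, 2.
18 mod 8 = 2, so G(18) = G(2) = 0.

0


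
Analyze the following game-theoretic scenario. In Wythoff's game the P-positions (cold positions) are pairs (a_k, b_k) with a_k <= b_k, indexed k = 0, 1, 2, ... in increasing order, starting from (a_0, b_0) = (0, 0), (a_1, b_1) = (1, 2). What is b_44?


By Wythoff's theorem, a_k = floor(k * phi) and b_k = floor(k * phi^2) = a_k + k, where phi = (1 + sqrt(5))/2 is the golden ratio.
phi = (1 + sqrt(5))/2 = 1.618034
phi^2 = phi + 1 = 2.618034
k = 44
k * phi^2 = 44 * 2.618034 = 115.193496
b_44 = floor(k * phi^2) = 115 (check: a_44 + k = 71 + 44 = 115)

115


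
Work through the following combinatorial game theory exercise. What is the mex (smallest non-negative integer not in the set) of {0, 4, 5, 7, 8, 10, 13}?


Set = {0, 4, 5, 7, 8, 10, 13}
0 is in the set.
1 is NOT in the set. This is the mex.
mex = 1

1


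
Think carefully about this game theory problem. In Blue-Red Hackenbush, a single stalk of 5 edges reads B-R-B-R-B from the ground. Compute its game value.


Edges (from ground): B-R-B-R-B
By Berlekamp's sign-expansion rule, a Blue-Red Hackenbush stalk has the value of the surreal number whose sign sequence is the edge sequence with B -> + and R -> -.
Sign sequence: +-+-+
Trace the sign expansion in the surreal number tree, starting from 0:
Edge 1: B (sign +) -> bounds (0, +inf), value = 1
Edge 2: R (sign -) -> bounds (0, 1), value = 1/2
Edge 3: B (sign +) -> bounds (1/2, 1), value = 3/4
Edge 4: R (sign -) -> bounds (1/2, 3/4), value = 5/8
Edge 5: B (sign +) -> bounds (5/8, 3/4), value = 11/16
Game value = 11/16

11/16


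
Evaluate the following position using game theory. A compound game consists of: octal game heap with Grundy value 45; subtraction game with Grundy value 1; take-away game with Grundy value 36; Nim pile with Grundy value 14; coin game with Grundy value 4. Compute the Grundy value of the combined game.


By the Sprague-Grundy theorem, the Grundy value of a sum of games is the XOR of individual Grundy values.
octal game heap: Grundy value = 45. Running XOR: 0 XOR 45 = 45
subtraction game: Grundy value = 1. Running XOR: 45 XOR 1 = 44
take-away game: Grundy value = 36. Running XOR: 44 XOR 36 = 8
Nim pile: Grundy value = 14. Running XOR: 8 XOR 14 = 6
coin game: Grundy value = 4. Running XOR: 6 XOR 4 = 2
The combined Grundy value is 2.

2


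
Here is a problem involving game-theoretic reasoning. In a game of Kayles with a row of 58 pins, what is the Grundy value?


Kayles: a move removes 1 or 2 adjacent pins from a contiguous row.
Removing pins from a row of k leaves two independent rows (a, b) with a + b = k - 1 (one pin) or a + b = k - 2 (two pins); an end removal gives a = 0.
By Sprague-Grundy, G(k) = mex{ G(a) XOR G(b) } over all these splits. G(0) = 0.
G(1): splits (0,0):0^0=0 -> mex({0}) = 1
G(2): splits (0,1):0^1=1 (0,0):0^0=0 -> mex({0, 1}) = 2
G(3): splits (0,2):0^2=2 (1,1):1^1=0 (0,1):0^1=1 -> mex({0, 1, 2}) = 3
G(4): splits (0,3):0^3=3 (1,2):1^2=3 (0,2):0^2=2 (1,1):1^1=0 -> mex({0, 2, 3}) = 1
G(5): splits (0,4):0^1=1 (1,3):1^3=2 (2,2):2^2=0 (0,3):0^3=3 (1,2):1^2=3 -> mex({0, 1, 2, 3}) = 4
G(6) = mex({0, 1, 2, 4}) = 3
G(7) = mex({0, 1, 3, 4, 5}) = 2
G(8) = mex({0, 2, 3, 5, 6}) = 1
G(9) = mex({0, 1, 2, 3, 6, 7}) = 4
G(10) = mex({0, 1, 3, 4, 5, 7}) = 2
G(11) = mex({0, 1, 2, 3, 4, 5}) = 6
G(12) = mex({0, 1, 2, 3, 5, 6, 7}) = 4
G(13) = mex({0, 2, 3, 4, 6, 7}) = 1
G(14) = mex({0, 1, 4, 5, 6, 7}) = 2
G(15) = mex({0, 1, 2, 3, 4, 5, 6}) = 7
G(16) = mex({0, 2, 3, 5, 6, 7}) = 1
G(17) = mex({0, 1, 2, 3, 5, 6, 7}) = 4
G(18) = mex({0, 1, 2, 4, 5, 6}) = 3
G(19) = mex({0, 1, 3, 4, 5, 7}) = 2
G(20) = mex({0, 2, 3, 4, 5, 6, 7}) = 1
G(21) = mex({0, 1, 2, 3, 5, 6, 7}) = 4
G(22) = mex({0, 1, 2, 3, 4, 5, 7}) = 6
G(23) = mex({0, 1, 2, 3, 4, 5, 6}) = 7
G(24) = mex({0, 1, 2, 3, 5, 6, 7}) = 4
G(25) = mex({0, 2, 3, 4, 6, 7}) = 1
G(26) = mex({0, 1, 3, 4, 5, 6, 7}) = 2
G(27) = mex({0, 1, 2, 3, 4, 5, 6, 7}) = 8
G(28) = mex({0, 1, 2, 3, 4, 6, 7, 8}) = 5
G(29) = mex({0, 1, 2, 3, 5, 6, 7, 8, 9}) = 4
G(30) = mex({0, 1, 2, 3, 4, 5, 6, 9, 10}) = 7
G(31) = mex({0, 1, 3, 4, 5, 7, 10, 11}) = 2
G(32) = mex({0, 2, 3, 4, 5, 6, 7, 9, 11}) = 1
G(33) = mex({0, 1, 2, 3, 4, 5, 6, 7, 9, 12}) = 8
G(34) = mex({0, 1, 2, 3, 4, 5, 7, 8, 11, 12}) = 6
G(35) = mex({0, 1, 2, 3, 4, 5, 6, 8, 9, 10, 11}) = 7
G(36) = mex({0, 1, 2, 3, 5, 6, 7, 9, 10}) = 4
G(37) = mex({0, 2, 3, 4, 6, 7, 9, 10, 11, 12}) = 1
G(38) = mex({0, 1, 3, 4, 5, 6, 7, 9, 10, 11, 12}) = 2
G(39) = mex({0, 1, 2, 4, 5, 6, 7, 9, 10, 12, 14}) = 3
G(40) = mex({0, 2, 3, 4, 6, 7, 11, 12, 14}) = 1
G(41) = mex({0, 1, 2, 3, 5, 6, 7, 9, 10, 11, 12}) = 4
G(42) = mex({0, 1, 2, 3, 4, 5, 6, 9, 10}) = 7
G(43) = mex({0, 1, 3, 4, 5, 7, 9, 10, 12, 15}) = 2
G(44) = mex({0, 2, 3, 4, 5, 6, 7, 9, 10, 12, 15}) = 1
G(45) = mex({0, 1, 2, 3, 4, 5, 6, 7, 9, 10, 12, 14}) = 8
G(46) = mex({0, 1, 3, 4, 5, 7, 8, 11, 12, 14}) = 2
G(47) = mex({0, 1, 2, 3, 4, 5, 6, 8, 9, 10, 11, 12}) = 7
G(48) = mex({0, 1, 2, 3, 5, 6, 7, 9, 10}) = 4
G(49) = mex({0, 2, 3, 4, 6, 7, 9, 10, 11, 12, 15}) = 1
G(50) = mex({0, 1, 4, 5, 6, 7, 9, 11, 12, 14, 15}) = 2
G(51) = mex({0, 1, 2, 3, 4, 5, 6, 7, 9, 12, 14, 15}) = 8
G(52) = mex({0, 2, 3, 4, 5, 6, 7, 8, 11, 12, 15}) = 1
G(53) = mex({0, 1, 2, 3, 5, 6, 7, 8, 9, 10, 11, 12}) = 4
G(54) = mex({0, 1, 2, 3, 4, 5, 6, 9, 10}) = 7
G(55) = mex({0, 1, 3, 4, 5, 7, 9, 10, 11, 12}) = 2
G(56) = mex({0, 2, 3, 4, 5, 6, 7, 9, 10, 11, 12, 13, 14}) = 1
G(57) = mex({0, 1, 2, 3, 5, 6, 7, 9, 10, 12, 13, 14, 15}) = 4
G(58) = mex({0, 1, 3, 4, 5, 7, 11, 12, 14, 15}) = 2
Therefore G(58) = 2.

2


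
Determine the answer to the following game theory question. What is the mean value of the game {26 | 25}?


Game = {26 | 25}, a switch {a | b} with numbers a > b.
Its thermograph has left wall a - t and right wall b + t, which meet at t = (a - b)/2, where both equal (a + b)/2. So the mast (mean value) is at (a + b)/2.
Mean = (26 + (25))/2 = 51/2 = 51/2

51/2


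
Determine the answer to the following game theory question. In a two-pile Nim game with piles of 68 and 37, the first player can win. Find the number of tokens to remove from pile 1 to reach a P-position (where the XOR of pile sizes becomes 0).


Piles: 68 and 37
Current XOR: 68 XOR 37 = 97 (non-zero, so this is an N-position).
To make the XOR zero, we need to find a move that balances the piles.
For pile 1 (size 68): target = 68 XOR 97 = 37
We reduce pile 1 from 68 to 37.
Tokens removed: 68 - 37 = 31
Verification: 37 XOR 37 = 0

31


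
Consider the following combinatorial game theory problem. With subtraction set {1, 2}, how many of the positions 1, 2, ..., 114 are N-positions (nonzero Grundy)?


Subtraction set S = {1, 2}, so G(n) = n mod 3.
G(n) = 0 when n is a multiple of 3.
Multiples of 3 in [1, 114]: 38
N-positions (nonzero Grundy) = 114 - 38 = 76

76


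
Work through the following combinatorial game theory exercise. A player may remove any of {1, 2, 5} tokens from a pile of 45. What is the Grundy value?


The subtraction set is S = {1, 2, 5}.
G(k) = mex{ G(k - s) : s in S, s <= k }. We compute iteratively: G(0) = 0.
G(1) = mex({0}) = 1
G(2) = mex({0, 1}) = 2
G(3) = mex({1, 2}) = 0
G(4) = mex({0, 2}) = 1
G(5) = mex({0, 1}) = 2
G(6) = mex({1, 2}) = 0
G(7) = mex({0, 2}) = 1
Observe that G(3)..G(7) = 0, 1, 2, 0, 1 repeats G(0)..G(4) = 0, 1, 2, 0, 1.
For k >= max(S) = 5, G(k) is determined by the previous 5 values G(k-5)..G(k-1); a window of 5 consecutive values has recurred shifted by 3, so by induction G(k + 3) = G(k) for all k >= 0: the sequence is periodic from the start with period 3.
One period: G(0..2) = 0, 1, 2.
45 mod 3 = 0, so G(45) = G(0) = 0.

0


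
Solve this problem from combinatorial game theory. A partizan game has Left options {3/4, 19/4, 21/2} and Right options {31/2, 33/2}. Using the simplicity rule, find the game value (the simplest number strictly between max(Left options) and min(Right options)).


Left options: {3/4, 19/4, 21/2}, max = 21/2
Right options: {31/2, 33/2}, min = 31/2
All options are numbers and max(Left) < min(Right), so by the simplicity theorem the value is the simplest (earliest-born) number strictly between 21/2 and 31/2.
Integers 11 through 15 all lie strictly between 21/2 and 31/2.
Among integers, the simplest (lowest birthday = smallest |n|; 0 is born on day 0, +-n on day n) is 11.
No non-integer in the interval can be simpler: if x is a non-integer in the interval, then floor(x) or ceil(x) also lies in the interval (the interval contains an integer), and both are proper prefixes of x's sign expansion, i.e. born earlier. So the game value is 11.
Game value = 11

11


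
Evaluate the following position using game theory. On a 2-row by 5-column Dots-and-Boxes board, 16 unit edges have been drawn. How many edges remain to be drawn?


Grid: 2 x 5 boxes, i.e. 3 rows and 6 columns of dots.
Horizontal edges: (rows + 1) * cols = 3 * 5 = 15
Vertical edges: rows * (cols + 1) = 2 * 6 = 12
Total edges: 15 + 12 = 27
Edges drawn: 16
Remaining: 27 - 16 = 11

11


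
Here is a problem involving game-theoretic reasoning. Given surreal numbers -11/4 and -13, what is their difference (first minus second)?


x = -11/4, y = -13
Converting to common denominator: 4
x = -11/4, y = -52/4
x - y = -11/4 - -13 = 41/4

41/4


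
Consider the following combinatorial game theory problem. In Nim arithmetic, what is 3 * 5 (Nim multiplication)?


Nim multiplication is bilinear over XOR: (u XOR v) * w = (u*w) XOR (v*w).
So we split each operand into its bit components and XOR the pairwise Nim products.
3 = 1 + 2 (as XOR of powers of 2).
5 = 1 + 4 (as XOR of powers of 2).
Using the standard Nim-product table on single bits:
  2*2 = 3,   2*4 = 8,   2*8 = 12,
  4*4 = 6,   4*8 = 11,  8*8 = 13,
and  1*x = x (identity), k*l = l*k (commutative).
Pairwise Nim products:
  1 * 1 = 1
  1 * 4 = 4
  2 * 1 = 2
  2 * 4 = 8
XOR them: 1 XOR 4 XOR 2 XOR 8 = 15.
Result: 3 * 5 = 15 (in Nim).

15
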